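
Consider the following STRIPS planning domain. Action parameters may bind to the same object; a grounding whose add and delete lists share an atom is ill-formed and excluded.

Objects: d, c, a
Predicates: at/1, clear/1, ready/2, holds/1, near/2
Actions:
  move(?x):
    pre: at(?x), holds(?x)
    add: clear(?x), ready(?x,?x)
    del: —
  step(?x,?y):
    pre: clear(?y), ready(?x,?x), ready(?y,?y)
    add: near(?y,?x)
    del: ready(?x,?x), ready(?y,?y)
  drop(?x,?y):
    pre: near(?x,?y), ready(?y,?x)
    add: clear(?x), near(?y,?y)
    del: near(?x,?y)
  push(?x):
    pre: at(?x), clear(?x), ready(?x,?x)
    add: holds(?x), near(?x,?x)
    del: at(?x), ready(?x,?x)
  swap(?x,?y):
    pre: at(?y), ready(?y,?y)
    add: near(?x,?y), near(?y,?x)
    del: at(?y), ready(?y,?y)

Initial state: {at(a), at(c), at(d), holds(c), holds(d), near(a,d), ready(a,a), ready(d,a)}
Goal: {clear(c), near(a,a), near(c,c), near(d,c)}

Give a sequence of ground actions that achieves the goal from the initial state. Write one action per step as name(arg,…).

1. move(d)  →  {at(a), at(c), at(d), clear(d), holds(c), holds(d), near(a,d), ready(a,a), ready(d,a), ready(d,d)}
2. move(c)  →  {at(a), at(c), at(d), clear(c), clear(d), holds(c), holds(d), near(a,d), ready(a,a), ready(c,c), ready(d,a), ready(d,d)}
3. step(c,c)  →  {at(a), at(c), at(d), clear(c), clear(d), holds(c), holds(d), near(a,d), near(c,c), ready(a,a), ready(d,a), ready(d,d)}
4. swap(c,d)  →  {at(a), at(c), clear(c), clear(d), holds(c), holds(d), near(a,d), near(c,c), near(c,d), near(d,c), ready(a,a), ready(d,a)}
5. swap(a,a)  →  {at(c), clear(c), clear(d), holds(c), holds(d), near(a,a), near(a,d), near(c,c), near(c,d), near(d,c), ready(d,a)}

move(d); move(c); step(c,c); swap(c,d); swap(a,a)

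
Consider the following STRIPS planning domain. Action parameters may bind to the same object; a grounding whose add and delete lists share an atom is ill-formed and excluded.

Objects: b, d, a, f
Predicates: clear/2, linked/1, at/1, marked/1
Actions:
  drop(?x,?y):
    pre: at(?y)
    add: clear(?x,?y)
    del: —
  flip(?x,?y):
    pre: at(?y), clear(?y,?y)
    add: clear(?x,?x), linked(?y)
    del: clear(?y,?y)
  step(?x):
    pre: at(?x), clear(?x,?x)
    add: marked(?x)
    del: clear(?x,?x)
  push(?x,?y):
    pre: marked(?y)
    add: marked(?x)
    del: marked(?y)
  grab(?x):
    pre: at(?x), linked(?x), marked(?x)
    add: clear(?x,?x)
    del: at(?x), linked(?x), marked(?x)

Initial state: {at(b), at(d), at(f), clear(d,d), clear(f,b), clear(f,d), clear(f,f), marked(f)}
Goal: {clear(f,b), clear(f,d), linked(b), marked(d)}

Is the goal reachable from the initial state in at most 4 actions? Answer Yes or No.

1. drop(b,b)  →  {at(b), at(d), at(f), clear(b,b), clear(d,d), clear(f,b), clear(f,d), clear(f,f), marked(f)}
2. flip(d,b)  →  {at(b), at(d), at(f), clear(d,d), clear(f,b), clear(f,d), clear(f,f), linked(b), marked(f)}
3. step(d)  →  {at(b), at(d), at(f), clear(f,b), clear(f,d), clear(f,f), linked(b), marked(d), marked(f)}
optimal plan length = 3; 3 ≤ 4

Yes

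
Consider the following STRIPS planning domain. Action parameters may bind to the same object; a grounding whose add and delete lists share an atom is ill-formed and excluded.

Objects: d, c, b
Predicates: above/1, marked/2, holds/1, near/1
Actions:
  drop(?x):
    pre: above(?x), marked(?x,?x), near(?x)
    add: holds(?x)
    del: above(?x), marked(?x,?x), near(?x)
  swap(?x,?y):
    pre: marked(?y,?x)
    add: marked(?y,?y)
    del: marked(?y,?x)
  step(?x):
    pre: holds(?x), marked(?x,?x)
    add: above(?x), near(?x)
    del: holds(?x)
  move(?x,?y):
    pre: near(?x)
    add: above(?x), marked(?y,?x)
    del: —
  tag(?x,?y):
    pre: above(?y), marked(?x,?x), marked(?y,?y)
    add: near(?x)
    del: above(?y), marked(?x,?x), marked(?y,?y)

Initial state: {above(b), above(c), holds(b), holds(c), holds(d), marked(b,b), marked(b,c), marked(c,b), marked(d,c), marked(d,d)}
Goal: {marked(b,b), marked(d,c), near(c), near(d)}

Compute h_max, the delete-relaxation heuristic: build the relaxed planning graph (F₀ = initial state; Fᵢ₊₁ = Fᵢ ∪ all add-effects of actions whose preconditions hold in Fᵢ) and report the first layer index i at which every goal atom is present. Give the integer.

F0 = init (10 atoms)
F1 = F0 ∪ {above(d), marked(c,c), near(b), near(d)}  (14 atoms)
F2 = F1 ∪ {marked(b,d), marked(c,d), marked(d,b), near(c)}  (18 atoms)
goal ⊆ F2  ⇒  h_max = 2

2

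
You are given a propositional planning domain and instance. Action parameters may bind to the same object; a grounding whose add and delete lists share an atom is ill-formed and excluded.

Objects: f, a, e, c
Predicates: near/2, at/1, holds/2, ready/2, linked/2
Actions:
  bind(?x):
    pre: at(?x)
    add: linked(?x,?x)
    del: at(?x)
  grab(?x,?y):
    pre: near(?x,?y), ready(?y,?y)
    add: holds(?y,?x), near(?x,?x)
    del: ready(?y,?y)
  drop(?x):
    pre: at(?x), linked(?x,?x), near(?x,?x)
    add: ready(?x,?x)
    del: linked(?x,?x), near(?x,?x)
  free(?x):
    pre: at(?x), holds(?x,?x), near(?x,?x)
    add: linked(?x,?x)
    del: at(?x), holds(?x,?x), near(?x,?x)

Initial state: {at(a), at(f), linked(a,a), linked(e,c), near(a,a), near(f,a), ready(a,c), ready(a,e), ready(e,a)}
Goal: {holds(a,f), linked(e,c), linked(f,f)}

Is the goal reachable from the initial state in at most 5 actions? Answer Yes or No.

Yes

1. bind(f)  →  {at(a), linked(a,a), linked(e,c), linked(f,f), near(a,a), near(f,a), ready(a,c), ready(a,e), ready(e,a)}
2. drop(a)  →  {at(a), linked(e,c), linked(f,f), near(f,a), ready(a,a), ready(a,c), ready(a,e), ready(e,a)}
3. grab(f,a)  →  {at(a), holds(a,f), linked(e,c), linked(f,f), near(f,a), near(f,f), ready(a,c), ready(a,e), ready(e,a)}
optimal plan length = 3; 3 ≤ 5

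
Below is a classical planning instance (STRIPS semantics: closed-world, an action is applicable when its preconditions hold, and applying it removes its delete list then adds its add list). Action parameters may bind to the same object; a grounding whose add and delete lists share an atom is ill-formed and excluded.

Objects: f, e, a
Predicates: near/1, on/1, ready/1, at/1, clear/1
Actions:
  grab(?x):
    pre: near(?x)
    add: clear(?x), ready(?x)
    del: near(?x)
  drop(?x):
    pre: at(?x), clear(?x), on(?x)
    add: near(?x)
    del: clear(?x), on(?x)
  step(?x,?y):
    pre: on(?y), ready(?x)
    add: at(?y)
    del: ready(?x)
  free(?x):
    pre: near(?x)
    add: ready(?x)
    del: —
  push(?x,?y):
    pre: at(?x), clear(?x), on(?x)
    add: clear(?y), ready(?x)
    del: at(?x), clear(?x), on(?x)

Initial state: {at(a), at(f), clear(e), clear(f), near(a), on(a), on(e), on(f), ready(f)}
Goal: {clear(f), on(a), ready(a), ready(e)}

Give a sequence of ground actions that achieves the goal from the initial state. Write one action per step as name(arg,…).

grab(a); step(f,e); push(e,f)

1. grab(a)  →  {at(a), at(f), clear(a), clear(e), clear(f), on(a), on(e), on(f), ready(a), ready(f)}
2. step(f,e)  →  {at(a), at(e), at(f), clear(a), clear(e), clear(f), on(a), on(e), on(f), ready(a)}
3. push(e,f)  →  {at(a), at(f), clear(a), clear(f), on(a), on(f), ready(a), ready(e)}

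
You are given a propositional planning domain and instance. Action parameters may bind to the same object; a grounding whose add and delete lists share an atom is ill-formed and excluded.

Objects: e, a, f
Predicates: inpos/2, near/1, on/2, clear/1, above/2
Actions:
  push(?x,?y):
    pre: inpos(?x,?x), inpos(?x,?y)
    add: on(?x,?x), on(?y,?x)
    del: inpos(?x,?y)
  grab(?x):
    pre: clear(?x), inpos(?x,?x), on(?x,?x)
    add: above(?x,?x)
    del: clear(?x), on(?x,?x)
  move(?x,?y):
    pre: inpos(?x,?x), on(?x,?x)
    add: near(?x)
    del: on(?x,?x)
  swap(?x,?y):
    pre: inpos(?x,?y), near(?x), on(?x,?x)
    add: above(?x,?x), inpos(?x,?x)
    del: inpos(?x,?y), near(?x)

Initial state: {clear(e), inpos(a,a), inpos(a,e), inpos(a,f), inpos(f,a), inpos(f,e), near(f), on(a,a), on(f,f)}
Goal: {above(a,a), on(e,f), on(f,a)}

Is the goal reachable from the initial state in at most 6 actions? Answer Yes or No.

Yes

1. move(a,e)  →  {clear(e), inpos(a,a), inpos(a,e), inpos(a,f), inpos(f,a), inpos(f,e), near(a), near(f), on(f,f)}
2. push(a,f)  →  {clear(e), inpos(a,a), inpos(a,e), inpos(f,a), inpos(f,e), near(a), near(f), on(a,a), on(f,a), on(f,f)}
3. swap(a,e)  →  {above(a,a), clear(e), inpos(a,a), inpos(f,a), inpos(f,e), near(f), on(a,a), on(f,a), on(f,f)}
4. swap(f,a)  →  {above(a,a), above(f,f), clear(e), inpos(a,a), inpos(f,e), inpos(f,f), on(a,a), on(f,a), on(f,f)}
5. push(f,e)  →  {above(a,a), above(f,f), clear(e), inpos(a,a), inpos(f,f), on(a,a), on(e,f), on(f,a), on(f,f)}
optimal plan length = 5; 5 ≤ 6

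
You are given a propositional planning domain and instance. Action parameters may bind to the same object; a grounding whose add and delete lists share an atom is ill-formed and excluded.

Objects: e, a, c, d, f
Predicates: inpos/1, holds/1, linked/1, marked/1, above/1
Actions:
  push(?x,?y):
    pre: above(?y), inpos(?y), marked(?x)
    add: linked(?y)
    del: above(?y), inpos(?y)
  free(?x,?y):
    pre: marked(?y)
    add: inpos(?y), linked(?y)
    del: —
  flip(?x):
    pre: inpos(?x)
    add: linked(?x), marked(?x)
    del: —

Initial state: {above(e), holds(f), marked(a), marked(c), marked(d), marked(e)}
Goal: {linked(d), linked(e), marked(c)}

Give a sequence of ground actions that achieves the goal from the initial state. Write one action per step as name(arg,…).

1. free(e,e)  →  {above(e), holds(f), inpos(e), linked(e), marked(a), marked(c), marked(d), marked(e)}
2. free(e,d)  →  {above(e), holds(f), inpos(d), inpos(e), linked(d), linked(e), marked(a), marked(c), marked(d), marked(e)}

free(e,e); free(e,d)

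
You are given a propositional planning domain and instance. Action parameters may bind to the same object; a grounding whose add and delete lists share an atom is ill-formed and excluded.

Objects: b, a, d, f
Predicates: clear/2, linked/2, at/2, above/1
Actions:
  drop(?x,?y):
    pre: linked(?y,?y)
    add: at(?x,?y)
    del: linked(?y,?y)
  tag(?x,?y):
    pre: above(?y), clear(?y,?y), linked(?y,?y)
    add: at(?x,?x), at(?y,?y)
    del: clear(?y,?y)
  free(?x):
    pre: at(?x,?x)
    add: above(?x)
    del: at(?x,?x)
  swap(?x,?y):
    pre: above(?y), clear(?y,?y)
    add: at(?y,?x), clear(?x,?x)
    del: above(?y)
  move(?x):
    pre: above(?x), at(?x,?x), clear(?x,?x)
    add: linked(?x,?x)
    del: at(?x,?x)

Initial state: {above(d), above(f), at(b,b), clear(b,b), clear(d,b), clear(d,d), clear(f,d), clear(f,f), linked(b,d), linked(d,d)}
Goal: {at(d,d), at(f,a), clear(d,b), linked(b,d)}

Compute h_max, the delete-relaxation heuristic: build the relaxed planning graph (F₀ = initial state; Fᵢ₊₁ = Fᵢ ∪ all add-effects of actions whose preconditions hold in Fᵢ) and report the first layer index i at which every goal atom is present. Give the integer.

1

F0 = init (10 atoms)
F1 = F0 ∪ {above(b), at(a,a), at(a,d), at(b,d), at(d,a), at(d,b), at(d,d), at(d,f), at(f,a), at(f,b), at(f,d), at(f,f), clear(a,a)}  (23 atoms)
goal ⊆ F1  ⇒  h_max = 1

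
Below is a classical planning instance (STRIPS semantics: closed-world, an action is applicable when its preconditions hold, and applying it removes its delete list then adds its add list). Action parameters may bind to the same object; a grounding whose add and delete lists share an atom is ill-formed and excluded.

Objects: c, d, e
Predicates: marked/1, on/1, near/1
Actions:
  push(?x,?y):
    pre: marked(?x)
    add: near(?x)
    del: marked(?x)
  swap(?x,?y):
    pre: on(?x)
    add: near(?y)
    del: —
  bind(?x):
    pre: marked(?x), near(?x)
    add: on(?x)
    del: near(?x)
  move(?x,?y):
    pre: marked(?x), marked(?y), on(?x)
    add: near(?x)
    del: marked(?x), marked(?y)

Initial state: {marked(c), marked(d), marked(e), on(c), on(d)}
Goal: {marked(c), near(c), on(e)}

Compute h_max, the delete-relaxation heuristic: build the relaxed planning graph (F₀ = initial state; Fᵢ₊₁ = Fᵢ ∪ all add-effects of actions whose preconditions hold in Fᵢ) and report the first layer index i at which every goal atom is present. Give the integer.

2

F0 = init (5 atoms)
F1 = F0 ∪ {near(c), near(d), near(e)}  (8 atoms)
F2 = F1 ∪ {on(e)}  (9 atoms)
goal ⊆ F2  ⇒  h_max = 2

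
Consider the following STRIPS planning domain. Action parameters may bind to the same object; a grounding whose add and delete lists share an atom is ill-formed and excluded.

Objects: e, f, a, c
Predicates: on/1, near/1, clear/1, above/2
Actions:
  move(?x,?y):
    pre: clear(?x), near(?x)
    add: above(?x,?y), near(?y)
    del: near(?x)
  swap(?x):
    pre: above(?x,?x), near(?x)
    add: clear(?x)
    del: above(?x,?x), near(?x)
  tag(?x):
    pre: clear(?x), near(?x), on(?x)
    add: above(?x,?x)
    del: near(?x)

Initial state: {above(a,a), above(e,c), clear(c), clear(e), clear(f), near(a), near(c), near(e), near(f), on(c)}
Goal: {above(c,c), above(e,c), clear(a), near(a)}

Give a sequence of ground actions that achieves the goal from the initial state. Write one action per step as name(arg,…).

1. swap(a)  →  {above(e,c), clear(a), clear(c), clear(e), clear(f), near(c), near(e), near(f), on(c)}
2. move(e,a)  →  {above(e,a), above(e,c), clear(a), clear(c), clear(e), clear(f), near(a), near(c), near(f), on(c)}
3. tag(c)  →  {above(c,c), above(e,a), above(e,c), clear(a), clear(c), clear(e), clear(f), near(a), near(f), on(c)}

swap(a); move(e,a); tag(c)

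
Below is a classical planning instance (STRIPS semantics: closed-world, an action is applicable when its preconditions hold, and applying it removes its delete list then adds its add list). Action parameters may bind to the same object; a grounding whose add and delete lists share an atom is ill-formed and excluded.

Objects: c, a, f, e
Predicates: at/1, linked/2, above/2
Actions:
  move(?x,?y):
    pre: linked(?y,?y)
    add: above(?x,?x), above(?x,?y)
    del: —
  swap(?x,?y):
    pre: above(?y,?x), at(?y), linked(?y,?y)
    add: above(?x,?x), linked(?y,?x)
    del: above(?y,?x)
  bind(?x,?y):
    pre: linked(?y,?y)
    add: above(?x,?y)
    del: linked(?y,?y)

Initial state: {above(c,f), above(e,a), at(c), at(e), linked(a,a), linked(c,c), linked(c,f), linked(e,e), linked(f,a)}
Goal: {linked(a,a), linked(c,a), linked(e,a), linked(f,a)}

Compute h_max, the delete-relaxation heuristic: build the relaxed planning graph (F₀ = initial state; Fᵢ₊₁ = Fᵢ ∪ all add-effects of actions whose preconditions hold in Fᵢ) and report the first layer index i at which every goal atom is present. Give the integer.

F0 = init (9 atoms)
F1 = F0 ∪ {above(a,a), above(a,c), above(a,e), above(c,a), above(c,c), above(c,e), above(e,c), above(e,e), above(f,a), above(f,c), above(f,e), above(f,f), linked(e,a)}  (22 atoms)
F2 = F1 ∪ {linked(c,a), linked(c,e), linked(e,c)}  (25 atoms)
goal ⊆ F2  ⇒  h_max = 2

2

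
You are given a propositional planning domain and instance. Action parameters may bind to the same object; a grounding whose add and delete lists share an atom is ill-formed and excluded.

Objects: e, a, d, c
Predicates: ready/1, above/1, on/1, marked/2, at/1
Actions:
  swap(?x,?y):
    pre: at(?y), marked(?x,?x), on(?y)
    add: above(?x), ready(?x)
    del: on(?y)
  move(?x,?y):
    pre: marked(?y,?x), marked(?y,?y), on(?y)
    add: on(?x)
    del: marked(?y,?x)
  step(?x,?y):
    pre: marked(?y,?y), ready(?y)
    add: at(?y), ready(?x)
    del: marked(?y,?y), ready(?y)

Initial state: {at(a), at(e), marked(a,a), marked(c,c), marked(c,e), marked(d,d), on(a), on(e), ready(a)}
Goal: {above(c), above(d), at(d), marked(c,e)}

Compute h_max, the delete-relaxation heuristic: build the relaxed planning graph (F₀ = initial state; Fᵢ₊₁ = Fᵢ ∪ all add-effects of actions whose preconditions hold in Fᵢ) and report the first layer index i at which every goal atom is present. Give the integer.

F0 = init (9 atoms)
F1 = F0 ∪ {above(a), above(c), above(d), ready(c), ready(d), ready(e)}  (15 atoms)
F2 = F1 ∪ {at(c), at(d)}  (17 atoms)
goal ⊆ F2  ⇒  h_max = 2

2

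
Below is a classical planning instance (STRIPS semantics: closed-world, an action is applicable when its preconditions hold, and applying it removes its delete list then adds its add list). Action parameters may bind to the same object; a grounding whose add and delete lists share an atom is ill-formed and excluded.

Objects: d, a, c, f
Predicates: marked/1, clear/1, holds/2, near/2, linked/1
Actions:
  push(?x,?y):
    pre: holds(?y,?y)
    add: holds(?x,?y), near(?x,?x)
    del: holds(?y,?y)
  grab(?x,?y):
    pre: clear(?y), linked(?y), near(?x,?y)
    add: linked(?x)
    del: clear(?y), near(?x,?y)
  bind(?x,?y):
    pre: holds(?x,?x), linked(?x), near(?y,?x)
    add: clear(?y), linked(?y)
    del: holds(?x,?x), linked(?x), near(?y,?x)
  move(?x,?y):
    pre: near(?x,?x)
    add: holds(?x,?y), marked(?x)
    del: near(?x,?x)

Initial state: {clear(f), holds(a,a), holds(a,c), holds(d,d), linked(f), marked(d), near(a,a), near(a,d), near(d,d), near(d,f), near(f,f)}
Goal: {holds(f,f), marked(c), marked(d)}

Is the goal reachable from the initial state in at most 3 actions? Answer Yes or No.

Yes

1. push(c,d)  →  {clear(f), holds(a,a), holds(a,c), holds(c,d), linked(f), marked(d), near(a,a), near(a,d), near(c,c), near(d,d), near(d,f), near(f,f)}
2. move(c,d)  →  {clear(f), holds(a,a), holds(a,c), holds(c,d), linked(f), marked(c), marked(d), near(a,a), near(a,d), near(d,d), near(d,f), near(f,f)}
3. move(f,f)  →  {clear(f), holds(a,a), holds(a,c), holds(c,d), holds(f,f), linked(f), marked(c), marked(d), marked(f), near(a,a), near(a,d), near(d,d), near(d,f)}
optimal plan length = 3; 3 ≤ 3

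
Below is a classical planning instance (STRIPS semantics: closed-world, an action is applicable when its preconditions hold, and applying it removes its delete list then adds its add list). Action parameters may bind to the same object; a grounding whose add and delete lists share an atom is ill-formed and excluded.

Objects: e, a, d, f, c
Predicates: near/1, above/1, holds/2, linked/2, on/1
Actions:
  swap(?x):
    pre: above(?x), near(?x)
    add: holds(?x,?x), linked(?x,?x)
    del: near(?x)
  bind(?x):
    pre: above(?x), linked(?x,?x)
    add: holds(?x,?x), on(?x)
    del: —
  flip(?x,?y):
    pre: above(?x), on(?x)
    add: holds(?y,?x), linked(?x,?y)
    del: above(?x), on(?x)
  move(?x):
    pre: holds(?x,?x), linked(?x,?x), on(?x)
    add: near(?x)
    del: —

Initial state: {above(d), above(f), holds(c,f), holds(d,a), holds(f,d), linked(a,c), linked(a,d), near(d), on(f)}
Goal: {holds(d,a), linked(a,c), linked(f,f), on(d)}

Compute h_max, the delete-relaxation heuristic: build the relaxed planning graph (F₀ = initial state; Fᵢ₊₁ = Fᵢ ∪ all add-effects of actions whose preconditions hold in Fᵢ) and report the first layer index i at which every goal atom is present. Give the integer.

2

F0 = init (9 atoms)
F1 = F0 ∪ {holds(a,f), holds(d,d), holds(d,f), holds(e,f), holds(f,f), linked(d,d), linked(f,a), linked(f,c), linked(f,d), linked(f,e), linked(f,f)}  (20 atoms)
F2 = F1 ∪ {near(f), on(d)}  (22 atoms)
goal ⊆ F2  ⇒  h_max = 2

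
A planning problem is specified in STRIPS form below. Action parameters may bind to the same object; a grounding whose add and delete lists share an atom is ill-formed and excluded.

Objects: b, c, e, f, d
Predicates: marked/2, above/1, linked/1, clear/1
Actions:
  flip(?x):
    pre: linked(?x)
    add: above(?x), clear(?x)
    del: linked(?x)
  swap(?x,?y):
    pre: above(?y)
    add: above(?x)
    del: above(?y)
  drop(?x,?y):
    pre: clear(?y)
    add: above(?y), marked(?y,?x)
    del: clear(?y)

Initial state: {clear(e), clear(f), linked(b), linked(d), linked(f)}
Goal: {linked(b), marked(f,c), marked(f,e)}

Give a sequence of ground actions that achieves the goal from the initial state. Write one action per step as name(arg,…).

drop(c,f); flip(f); drop(e,f)

1. drop(c,f)  →  {above(f), clear(e), linked(b), linked(d), linked(f), marked(f,c)}
2. flip(f)  →  {above(f), clear(e), clear(f), linked(b), linked(d), marked(f,c)}
3. drop(e,f)  →  {above(f), clear(e), linked(b), linked(d), marked(f,c), marked(f,e)}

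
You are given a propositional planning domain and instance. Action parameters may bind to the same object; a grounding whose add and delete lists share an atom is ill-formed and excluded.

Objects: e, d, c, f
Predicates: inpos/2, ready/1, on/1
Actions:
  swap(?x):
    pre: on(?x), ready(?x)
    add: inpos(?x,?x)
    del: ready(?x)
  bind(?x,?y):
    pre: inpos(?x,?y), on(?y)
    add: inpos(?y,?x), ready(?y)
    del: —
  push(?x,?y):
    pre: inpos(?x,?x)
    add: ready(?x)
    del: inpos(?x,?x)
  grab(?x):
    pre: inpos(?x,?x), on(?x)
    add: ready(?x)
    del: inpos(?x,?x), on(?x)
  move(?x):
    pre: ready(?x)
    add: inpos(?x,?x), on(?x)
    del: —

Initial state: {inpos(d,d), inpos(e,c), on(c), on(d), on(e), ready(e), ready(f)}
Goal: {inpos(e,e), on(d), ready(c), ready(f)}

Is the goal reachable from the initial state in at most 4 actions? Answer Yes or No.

1. swap(e)  →  {inpos(d,d), inpos(e,c), inpos(e,e), on(c), on(d), on(e), ready(f)}
2. bind(e,c)  →  {inpos(c,e), inpos(d,d), inpos(e,c), inpos(e,e), on(c), on(d), on(e), ready(c), ready(f)}
optimal plan length = 2; 2 ≤ 4

Yes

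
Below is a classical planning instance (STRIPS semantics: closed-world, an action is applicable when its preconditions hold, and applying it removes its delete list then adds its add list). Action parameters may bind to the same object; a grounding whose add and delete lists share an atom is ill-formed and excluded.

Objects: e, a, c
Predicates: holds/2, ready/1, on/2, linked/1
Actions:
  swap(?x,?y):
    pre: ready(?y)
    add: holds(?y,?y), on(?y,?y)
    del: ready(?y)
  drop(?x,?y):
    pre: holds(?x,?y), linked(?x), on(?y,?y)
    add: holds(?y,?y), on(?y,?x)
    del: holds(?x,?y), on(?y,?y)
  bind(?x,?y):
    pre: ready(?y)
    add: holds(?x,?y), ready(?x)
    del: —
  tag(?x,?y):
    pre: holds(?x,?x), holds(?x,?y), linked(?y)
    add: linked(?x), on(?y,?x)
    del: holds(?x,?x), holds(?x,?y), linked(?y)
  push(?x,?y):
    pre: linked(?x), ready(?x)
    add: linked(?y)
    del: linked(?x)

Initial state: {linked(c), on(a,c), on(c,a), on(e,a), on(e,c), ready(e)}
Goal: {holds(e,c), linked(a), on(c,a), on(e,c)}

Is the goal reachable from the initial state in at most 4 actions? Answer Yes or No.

Yes

1. bind(c,e)  →  {holds(c,e), linked(c), on(a,c), on(c,a), on(e,a), on(e,c), ready(c), ready(e)}
2. bind(e,c)  →  {holds(c,e), holds(e,c), linked(c), on(a,c), on(c,a), on(e,a), on(e,c), ready(c), ready(e)}
3. push(c,a)  →  {holds(c,e), holds(e,c), linked(a), on(a,c), on(c,a), on(e,a), on(e,c), ready(c), ready(e)}
optimal plan length = 3; 3 ≤ 4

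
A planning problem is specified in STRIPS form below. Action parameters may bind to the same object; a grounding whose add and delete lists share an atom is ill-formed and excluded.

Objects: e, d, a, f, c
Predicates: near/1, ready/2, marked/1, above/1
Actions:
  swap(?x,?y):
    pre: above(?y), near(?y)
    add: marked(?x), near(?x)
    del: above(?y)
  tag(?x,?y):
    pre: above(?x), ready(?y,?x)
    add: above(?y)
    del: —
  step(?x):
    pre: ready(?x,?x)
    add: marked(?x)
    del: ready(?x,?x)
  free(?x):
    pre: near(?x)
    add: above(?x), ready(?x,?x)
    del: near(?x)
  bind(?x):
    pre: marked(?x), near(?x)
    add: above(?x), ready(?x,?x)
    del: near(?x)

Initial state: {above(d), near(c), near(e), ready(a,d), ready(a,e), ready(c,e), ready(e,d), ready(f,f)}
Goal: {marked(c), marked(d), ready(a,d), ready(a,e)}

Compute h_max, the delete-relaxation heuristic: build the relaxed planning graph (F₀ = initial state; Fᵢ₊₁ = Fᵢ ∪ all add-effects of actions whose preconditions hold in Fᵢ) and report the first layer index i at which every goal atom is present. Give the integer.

2

F0 = init (8 atoms)
F1 = F0 ∪ {above(a), above(c), above(e), marked(f), ready(c,c), ready(e,e)}  (14 atoms)
F2 = F1 ∪ {marked(a), marked(c), marked(d), marked(e), near(a), near(d), near(f)}  (21 atoms)
goal ⊆ F2  ⇒  h_max = 2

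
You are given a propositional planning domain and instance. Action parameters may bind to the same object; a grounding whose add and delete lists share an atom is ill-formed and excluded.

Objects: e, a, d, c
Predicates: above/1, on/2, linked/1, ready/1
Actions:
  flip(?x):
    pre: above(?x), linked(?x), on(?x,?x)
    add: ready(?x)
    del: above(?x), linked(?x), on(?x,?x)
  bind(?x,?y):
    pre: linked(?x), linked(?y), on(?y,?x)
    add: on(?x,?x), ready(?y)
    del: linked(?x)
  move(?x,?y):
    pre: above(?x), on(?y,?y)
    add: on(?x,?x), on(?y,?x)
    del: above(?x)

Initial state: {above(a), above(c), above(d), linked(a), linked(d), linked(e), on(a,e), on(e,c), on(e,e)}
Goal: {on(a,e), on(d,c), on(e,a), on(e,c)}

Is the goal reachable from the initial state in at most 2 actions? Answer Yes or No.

1. move(a,e)  →  {above(c), above(d), linked(a), linked(d), linked(e), on(a,a), on(a,e), on(e,a), on(e,c), on(e,e)}
2. move(d,e)  →  {above(c), linked(a), linked(d), linked(e), on(a,a), on(a,e), on(d,d), on(e,a), on(e,c), on(e,d), on(e,e)}
3. move(c,d)  →  {linked(a), linked(d), linked(e), on(a,a), on(a,e), on(c,c), on(d,c), on(d,d), on(e,a), on(e,c), on(e,d), on(e,e)}
optimal plan length = 3; 3 > 2

No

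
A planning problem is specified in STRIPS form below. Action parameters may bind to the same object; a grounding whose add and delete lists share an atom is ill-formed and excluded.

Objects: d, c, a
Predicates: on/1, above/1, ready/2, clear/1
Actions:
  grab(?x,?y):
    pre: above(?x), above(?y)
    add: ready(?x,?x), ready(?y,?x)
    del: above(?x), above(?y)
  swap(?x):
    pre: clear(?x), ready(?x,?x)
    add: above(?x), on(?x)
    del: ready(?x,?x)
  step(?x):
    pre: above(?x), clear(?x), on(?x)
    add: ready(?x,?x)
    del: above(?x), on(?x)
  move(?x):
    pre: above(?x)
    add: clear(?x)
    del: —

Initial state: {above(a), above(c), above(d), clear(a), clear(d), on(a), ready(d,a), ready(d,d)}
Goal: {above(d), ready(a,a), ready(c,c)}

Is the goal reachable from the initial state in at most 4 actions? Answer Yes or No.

Yes

1. grab(c,c)  →  {above(a), above(d), clear(a), clear(d), on(a), ready(c,c), ready(d,a), ready(d,d)}
2. grab(a,a)  →  {above(d), clear(a), clear(d), on(a), ready(a,a), ready(c,c), ready(d,a), ready(d,d)}
optimal plan length = 2; 2 ≤ 4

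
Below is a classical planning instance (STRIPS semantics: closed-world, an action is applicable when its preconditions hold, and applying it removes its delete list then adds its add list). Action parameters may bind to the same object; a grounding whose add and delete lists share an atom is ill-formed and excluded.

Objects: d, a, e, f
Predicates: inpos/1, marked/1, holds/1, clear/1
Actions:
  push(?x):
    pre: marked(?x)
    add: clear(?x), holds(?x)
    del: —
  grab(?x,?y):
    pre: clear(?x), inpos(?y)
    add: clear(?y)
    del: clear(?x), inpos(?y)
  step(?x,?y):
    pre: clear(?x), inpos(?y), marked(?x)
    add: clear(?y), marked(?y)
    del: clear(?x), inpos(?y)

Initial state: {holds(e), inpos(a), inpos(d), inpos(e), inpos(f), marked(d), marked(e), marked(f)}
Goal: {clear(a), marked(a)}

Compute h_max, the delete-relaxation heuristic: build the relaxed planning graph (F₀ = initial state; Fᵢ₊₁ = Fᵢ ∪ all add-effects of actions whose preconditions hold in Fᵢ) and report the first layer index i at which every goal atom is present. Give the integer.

2

F0 = init (8 atoms)
F1 = F0 ∪ {clear(d), clear(e), clear(f), holds(d), holds(f)}  (13 atoms)
F2 = F1 ∪ {clear(a), marked(a)}  (15 atoms)
goal ⊆ F2  ⇒  h_max = 2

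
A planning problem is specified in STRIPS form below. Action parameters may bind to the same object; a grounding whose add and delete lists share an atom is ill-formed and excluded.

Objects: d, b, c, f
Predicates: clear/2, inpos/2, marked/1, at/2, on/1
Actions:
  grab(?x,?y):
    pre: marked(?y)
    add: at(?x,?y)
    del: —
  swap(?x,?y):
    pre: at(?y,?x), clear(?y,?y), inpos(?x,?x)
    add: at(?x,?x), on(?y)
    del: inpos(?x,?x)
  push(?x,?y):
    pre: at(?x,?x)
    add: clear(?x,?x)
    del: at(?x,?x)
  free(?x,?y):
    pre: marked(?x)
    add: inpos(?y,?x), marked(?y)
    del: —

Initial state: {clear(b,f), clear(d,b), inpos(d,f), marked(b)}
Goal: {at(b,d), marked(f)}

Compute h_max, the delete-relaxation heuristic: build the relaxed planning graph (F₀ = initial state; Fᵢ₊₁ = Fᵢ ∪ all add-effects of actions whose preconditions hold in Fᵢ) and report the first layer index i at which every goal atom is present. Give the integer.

F0 = init (4 atoms)
F1 = F0 ∪ {at(b,b), at(c,b), at(d,b), at(f,b), inpos(b,b), inpos(c,b), inpos(d,b), inpos(f,b), marked(c), marked(d), marked(f)}  (15 atoms)
F2 = F1 ∪ {at(b,c), at(b,d), at(b,f), at(c,c), at(c,d), at(c,f), at(d,c), at(d,d), at(d,f), at(f,c), at(f,d), at(f,f), clear(b,b), inpos(b,c), inpos(b,d), inpos(b,f), inpos(c,c), inpos(c,d), inpos(c,f), inpos(d,c), inpos(d,d), inpos(f,c), inpos(f,d), inpos(f,f)}  (39 atoms)
goal ⊆ F2  ⇒  h_max = 2

2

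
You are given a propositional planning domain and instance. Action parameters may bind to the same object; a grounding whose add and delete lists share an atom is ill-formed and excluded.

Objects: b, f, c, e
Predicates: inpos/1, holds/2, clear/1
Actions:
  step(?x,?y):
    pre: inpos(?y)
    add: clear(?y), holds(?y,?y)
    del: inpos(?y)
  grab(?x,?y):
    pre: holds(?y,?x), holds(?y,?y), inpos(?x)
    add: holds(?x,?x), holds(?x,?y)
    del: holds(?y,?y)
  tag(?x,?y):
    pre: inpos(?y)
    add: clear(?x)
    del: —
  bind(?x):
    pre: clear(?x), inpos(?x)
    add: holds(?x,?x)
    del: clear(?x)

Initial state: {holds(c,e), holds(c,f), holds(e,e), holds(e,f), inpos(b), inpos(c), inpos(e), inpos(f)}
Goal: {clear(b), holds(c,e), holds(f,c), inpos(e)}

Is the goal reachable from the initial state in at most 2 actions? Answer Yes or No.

1. step(b,b)  →  {clear(b), holds(b,b), holds(c,e), holds(c,f), holds(e,e), holds(e,f), inpos(c), inpos(e), inpos(f)}
2. step(b,c)  →  {clear(b), clear(c), holds(b,b), holds(c,c), holds(c,e), holds(c,f), holds(e,e), holds(e,f), inpos(e), inpos(f)}
3. grab(f,c)  →  {clear(b), clear(c), holds(b,b), holds(c,e), holds(c,f), holds(e,e), holds(e,f), holds(f,c), holds(f,f), inpos(e), inpos(f)}
optimal plan length = 3; 3 > 2

No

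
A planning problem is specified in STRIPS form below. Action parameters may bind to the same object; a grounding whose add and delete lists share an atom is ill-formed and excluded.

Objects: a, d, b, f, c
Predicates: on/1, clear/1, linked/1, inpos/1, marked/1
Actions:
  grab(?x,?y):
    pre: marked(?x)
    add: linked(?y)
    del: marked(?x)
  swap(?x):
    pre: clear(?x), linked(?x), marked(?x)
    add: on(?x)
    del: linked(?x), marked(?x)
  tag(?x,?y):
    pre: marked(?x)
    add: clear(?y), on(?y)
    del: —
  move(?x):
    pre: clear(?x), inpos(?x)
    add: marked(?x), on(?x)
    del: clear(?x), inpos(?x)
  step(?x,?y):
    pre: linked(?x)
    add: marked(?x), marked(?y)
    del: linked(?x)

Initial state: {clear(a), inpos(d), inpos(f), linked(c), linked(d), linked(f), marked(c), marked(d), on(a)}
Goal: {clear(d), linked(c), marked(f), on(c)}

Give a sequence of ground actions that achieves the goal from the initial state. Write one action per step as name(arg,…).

tag(d,d); tag(d,c); step(d,f)

1. tag(d,d)  →  {clear(a), clear(d), inpos(d), inpos(f), linked(c), linked(d), linked(f), marked(c), marked(d), on(a), on(d)}
2. tag(d,c)  →  {clear(a), clear(c), clear(d), inpos(d), inpos(f), linked(c), linked(d), linked(f), marked(c), marked(d), on(a), on(c), on(d)}
3. step(d,f)  →  {clear(a), clear(c), clear(d), inpos(d), inpos(f), linked(c), linked(f), marked(c), marked(d), marked(f), on(a), on(c), on(d)}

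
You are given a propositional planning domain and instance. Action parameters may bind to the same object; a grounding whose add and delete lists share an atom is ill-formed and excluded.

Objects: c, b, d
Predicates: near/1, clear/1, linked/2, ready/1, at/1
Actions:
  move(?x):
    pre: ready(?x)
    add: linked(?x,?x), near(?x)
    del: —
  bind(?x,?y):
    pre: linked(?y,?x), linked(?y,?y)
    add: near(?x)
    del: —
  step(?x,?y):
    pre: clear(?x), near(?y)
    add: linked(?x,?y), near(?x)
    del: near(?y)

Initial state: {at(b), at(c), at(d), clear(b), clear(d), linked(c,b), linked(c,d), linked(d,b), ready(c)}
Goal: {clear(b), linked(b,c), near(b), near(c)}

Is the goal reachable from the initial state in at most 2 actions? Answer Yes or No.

No

1. move(c)  →  {at(b), at(c), at(d), clear(b), clear(d), linked(c,b), linked(c,c), linked(c,d), linked(d,b), near(c), ready(c)}
2. step(b,c)  →  {at(b), at(c), at(d), clear(b), clear(d), linked(b,c), linked(c,b), linked(c,c), linked(c,d), linked(d,b), near(b), ready(c)}
3. move(c)  →  {at(b), at(c), at(d), clear(b), clear(d), linked(b,c), linked(c,b), linked(c,c), linked(c,d), linked(d,b), near(b), near(c), ready(c)}
optimal plan length = 3; 3 > 2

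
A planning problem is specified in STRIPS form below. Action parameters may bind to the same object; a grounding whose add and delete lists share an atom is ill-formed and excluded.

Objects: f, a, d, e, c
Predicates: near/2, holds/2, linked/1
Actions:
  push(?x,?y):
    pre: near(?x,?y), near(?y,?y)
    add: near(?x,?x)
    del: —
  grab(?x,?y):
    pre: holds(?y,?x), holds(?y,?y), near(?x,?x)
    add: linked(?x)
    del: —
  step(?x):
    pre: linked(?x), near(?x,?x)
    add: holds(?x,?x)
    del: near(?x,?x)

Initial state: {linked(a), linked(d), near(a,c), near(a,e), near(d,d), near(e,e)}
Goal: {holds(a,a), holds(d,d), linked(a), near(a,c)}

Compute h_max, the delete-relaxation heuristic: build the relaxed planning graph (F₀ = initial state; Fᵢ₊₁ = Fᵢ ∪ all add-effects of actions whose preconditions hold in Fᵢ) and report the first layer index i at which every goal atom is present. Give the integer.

F0 = init (6 atoms)
F1 = F0 ∪ {holds(d,d), near(a,a)}  (8 atoms)
F2 = F1 ∪ {holds(a,a)}  (9 atoms)
goal ⊆ F2  ⇒  h_max = 2

2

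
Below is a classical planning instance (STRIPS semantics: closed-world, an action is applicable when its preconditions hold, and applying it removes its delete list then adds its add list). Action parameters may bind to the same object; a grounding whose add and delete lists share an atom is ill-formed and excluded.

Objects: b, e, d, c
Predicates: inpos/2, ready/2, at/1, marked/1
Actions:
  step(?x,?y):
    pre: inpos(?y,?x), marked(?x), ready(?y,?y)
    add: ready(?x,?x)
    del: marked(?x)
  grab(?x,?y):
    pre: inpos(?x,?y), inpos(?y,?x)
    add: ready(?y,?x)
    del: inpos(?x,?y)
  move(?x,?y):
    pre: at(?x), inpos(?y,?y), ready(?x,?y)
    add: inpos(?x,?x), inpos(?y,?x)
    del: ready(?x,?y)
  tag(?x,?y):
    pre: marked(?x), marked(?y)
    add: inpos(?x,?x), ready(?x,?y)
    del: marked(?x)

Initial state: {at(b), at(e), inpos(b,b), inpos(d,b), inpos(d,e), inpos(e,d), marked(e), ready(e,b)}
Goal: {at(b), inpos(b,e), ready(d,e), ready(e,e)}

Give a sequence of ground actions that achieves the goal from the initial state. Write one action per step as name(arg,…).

1. grab(e,d)  →  {at(b), at(e), inpos(b,b), inpos(d,b), inpos(d,e), marked(e), ready(d,e), ready(e,b)}
2. move(e,b)  →  {at(b), at(e), inpos(b,b), inpos(b,e), inpos(d,b), inpos(d,e), inpos(e,e), marked(e), ready(d,e)}
3. grab(e,e)  →  {at(b), at(e), inpos(b,b), inpos(b,e), inpos(d,b), inpos(d,e), marked(e), ready(d,e), ready(e,e)}

grab(e,d); move(e,b); grab(e,e)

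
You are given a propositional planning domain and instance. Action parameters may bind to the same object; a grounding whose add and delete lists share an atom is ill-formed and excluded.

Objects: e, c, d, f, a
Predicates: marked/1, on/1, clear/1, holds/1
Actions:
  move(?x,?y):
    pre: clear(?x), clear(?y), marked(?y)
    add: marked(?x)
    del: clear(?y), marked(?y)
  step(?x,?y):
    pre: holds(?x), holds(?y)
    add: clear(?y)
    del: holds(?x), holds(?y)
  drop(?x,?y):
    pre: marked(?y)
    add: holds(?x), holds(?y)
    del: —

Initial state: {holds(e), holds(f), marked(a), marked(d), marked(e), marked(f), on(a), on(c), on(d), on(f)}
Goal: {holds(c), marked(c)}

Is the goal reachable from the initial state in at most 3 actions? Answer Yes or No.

1. step(e,e)  →  {clear(e), holds(f), marked(a), marked(d), marked(e), marked(f), on(a), on(c), on(d), on(f)}
2. drop(c,e)  →  {clear(e), holds(c), holds(e), holds(f), marked(a), marked(d), marked(e), marked(f), on(a), on(c), on(d), on(f)}
3. step(e,c)  →  {clear(c), clear(e), holds(f), marked(a), marked(d), marked(e), marked(f), on(a), on(c), on(d), on(f)}
4. move(c,e)  →  {clear(c), holds(f), marked(a), marked(c), marked(d), marked(f), on(a), on(c), on(d), on(f)}
5. drop(e,c)  →  {clear(c), holds(c), holds(e), holds(f), marked(a), marked(c), marked(d), marked(f), on(a), on(c), on(d), on(f)}
optimal plan length = 5; 5 > 3

No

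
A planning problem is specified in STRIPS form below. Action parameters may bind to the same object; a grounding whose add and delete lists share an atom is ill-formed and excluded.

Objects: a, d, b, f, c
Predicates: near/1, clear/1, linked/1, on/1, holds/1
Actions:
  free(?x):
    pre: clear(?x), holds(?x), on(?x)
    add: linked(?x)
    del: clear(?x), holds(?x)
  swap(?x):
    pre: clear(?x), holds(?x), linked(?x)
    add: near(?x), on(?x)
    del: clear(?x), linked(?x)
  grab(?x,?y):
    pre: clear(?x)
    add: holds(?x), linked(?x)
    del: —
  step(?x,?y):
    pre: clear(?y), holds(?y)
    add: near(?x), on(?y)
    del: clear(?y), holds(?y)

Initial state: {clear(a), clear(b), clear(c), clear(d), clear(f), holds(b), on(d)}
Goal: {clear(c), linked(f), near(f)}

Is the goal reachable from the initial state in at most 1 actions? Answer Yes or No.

No

1. grab(f,a)  →  {clear(a), clear(b), clear(c), clear(d), clear(f), holds(b), holds(f), linked(f), on(d)}
2. step(f,b)  →  {clear(a), clear(c), clear(d), clear(f), holds(f), linked(f), near(f), on(b), on(d)}
optimal plan length = 2; 2 > 1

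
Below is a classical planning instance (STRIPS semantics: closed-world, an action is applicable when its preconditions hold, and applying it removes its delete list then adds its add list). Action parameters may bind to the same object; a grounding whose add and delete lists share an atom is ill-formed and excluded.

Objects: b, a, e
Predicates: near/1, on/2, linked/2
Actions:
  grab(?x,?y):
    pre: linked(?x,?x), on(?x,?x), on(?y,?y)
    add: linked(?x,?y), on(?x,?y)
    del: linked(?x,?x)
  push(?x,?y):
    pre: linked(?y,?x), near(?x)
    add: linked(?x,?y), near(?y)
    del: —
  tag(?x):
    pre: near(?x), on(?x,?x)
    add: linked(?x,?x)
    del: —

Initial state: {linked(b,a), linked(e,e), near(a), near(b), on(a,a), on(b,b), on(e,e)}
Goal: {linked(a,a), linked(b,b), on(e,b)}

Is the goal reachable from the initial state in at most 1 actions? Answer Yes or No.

No

1. grab(e,b)  →  {linked(b,a), linked(e,b), near(a), near(b), on(a,a), on(b,b), on(e,b), on(e,e)}
2. tag(b)  →  {linked(b,a), linked(b,b), linked(e,b), near(a), near(b), on(a,a), on(b,b), on(e,b), on(e,e)}
3. tag(a)  →  {linked(a,a), linked(b,a), linked(b,b), linked(e,b), near(a), near(b), on(a,a), on(b,b), on(e,b), on(e,e)}
optimal plan length = 3; 3 > 1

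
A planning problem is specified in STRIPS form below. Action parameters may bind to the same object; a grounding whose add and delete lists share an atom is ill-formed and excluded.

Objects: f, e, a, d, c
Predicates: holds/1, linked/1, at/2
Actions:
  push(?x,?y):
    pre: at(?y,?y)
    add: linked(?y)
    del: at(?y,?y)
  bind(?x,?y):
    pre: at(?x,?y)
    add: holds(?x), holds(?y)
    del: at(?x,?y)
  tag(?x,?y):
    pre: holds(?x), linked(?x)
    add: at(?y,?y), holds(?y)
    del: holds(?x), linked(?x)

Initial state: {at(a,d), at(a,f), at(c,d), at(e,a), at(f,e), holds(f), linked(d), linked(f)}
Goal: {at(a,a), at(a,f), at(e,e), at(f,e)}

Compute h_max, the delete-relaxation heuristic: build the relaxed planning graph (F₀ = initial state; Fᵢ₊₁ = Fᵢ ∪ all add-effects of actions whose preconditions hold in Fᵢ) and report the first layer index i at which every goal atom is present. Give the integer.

F0 = init (8 atoms)
F1 = F0 ∪ {at(a,a), at(c,c), at(d,d), at(e,e), holds(a), holds(c), holds(d), holds(e)}  (16 atoms)
goal ⊆ F1  ⇒  h_max = 1

1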